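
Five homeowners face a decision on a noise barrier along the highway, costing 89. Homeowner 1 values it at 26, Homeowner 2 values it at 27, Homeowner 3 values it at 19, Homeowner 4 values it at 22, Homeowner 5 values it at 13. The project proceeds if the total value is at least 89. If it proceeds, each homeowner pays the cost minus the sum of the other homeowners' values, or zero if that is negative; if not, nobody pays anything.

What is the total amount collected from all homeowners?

22

Total value 107 ≥ cost 89, so it is built.
Homeowner 1: others sum to 81; max(0, 89 - 81) = 8.
Homeowner 2: others sum to 80; max(0, 89 - 80) = 9.
Homeowner 3: others sum to 88; max(0, 89 - 88) = 1.
Homeowner 4: others sum to 85; max(0, 89 - 85) = 4.
Homeowner 5: others sum to 94; max(0, 89 - 94) = 0.
Total collected = 8 + 9 + 1 + 4 + 0 = 22.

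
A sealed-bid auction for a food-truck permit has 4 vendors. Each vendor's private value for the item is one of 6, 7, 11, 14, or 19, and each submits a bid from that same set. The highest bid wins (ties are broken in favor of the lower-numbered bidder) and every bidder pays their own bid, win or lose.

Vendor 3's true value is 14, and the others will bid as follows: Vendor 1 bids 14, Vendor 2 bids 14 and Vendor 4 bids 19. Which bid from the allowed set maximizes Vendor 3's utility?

19

Bid 6: loses but pays 6, utility -6.
Bid 7: loses but pays 7, utility -7.
Bid 11: loses but pays 11, utility -11.
Bid 14: loses but pays 14, utility -14.
Bid 19: wins, pays 19, utility 14 - 19 = -5.
The best choice is 19 with utility -5.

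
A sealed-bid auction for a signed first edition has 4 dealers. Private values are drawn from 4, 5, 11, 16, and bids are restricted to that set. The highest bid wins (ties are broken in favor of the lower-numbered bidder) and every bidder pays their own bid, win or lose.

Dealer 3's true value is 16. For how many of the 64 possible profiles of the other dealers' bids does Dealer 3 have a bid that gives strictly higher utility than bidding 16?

Others bid (4, 4, 4): truth gives 0; bid 5 gives 11 > 0. Violating.
Others bid (4, 4, 5): truth gives 0; bid 5 gives 11 > 0. Violating.
Others bid (4, 4, 11): truth gives 0; bid 11 gives 5 > 0. Violating.
Others bid (4, 5, 4): truth gives 0; bid 11 gives 5 > 0. Violating.
Others bid (4, 4, 16): truth gives 0; no alternative beats it.
Others bid (4, 5, 16): truth gives 0; no alternative beats it.
(Checking all 64 profiles: 40 have a profitable deviation, 24 do not.)

40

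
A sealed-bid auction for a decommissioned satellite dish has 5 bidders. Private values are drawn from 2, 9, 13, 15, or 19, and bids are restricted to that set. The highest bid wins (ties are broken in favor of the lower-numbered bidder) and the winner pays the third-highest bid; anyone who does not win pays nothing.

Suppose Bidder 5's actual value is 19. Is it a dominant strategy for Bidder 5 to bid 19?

Check each profile of the others' bids and compare truth against every alternative bid.
Others bid (2, 2, 2, 15): truth gives 17, best alternative gives 0.
Others bid (2, 2, 15, 2): truth gives 17, best alternative gives 0.
Others bid (2, 15, 2, 2): truth gives 17, best alternative gives 0.
Others bid (15, 2, 2, 2): truth gives 17, best alternative gives 0.
Others bid (2, 2, 9, 15): truth gives 10, best alternative gives 0.
Others bid (2, 2, 15, 9): truth gives 10, best alternative gives 0.
(Remaining 619 profiles checked similarly; truth is weakly best in each.)
In every case the truthful bid is at least as good as any alternative, so it is a dominant strategy.

Yes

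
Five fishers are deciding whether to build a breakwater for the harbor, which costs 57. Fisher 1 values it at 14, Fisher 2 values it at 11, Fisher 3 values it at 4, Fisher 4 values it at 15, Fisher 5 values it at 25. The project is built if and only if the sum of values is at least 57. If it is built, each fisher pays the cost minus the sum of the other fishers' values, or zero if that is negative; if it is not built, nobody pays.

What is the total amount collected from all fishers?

18

Total value 69 ≥ cost 57, so it is built.
Fisher 1: others sum to 55; max(0, 57 - 55) = 2.
Fisher 2: others sum to 58; max(0, 57 - 58) = 0.
Fisher 3: others sum to 65; max(0, 57 - 65) = 0.
Fisher 4: others sum to 54; max(0, 57 - 54) = 3.
Fisher 5: others sum to 44; max(0, 57 - 44) = 13.
Total collected = 2 + 0 + 0 + 3 + 13 = 18.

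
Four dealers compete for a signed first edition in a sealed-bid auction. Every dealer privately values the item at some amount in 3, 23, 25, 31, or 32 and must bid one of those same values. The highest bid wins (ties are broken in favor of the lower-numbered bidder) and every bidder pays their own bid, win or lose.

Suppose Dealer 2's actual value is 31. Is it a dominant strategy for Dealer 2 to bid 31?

No

Consider the case where Dealer 1 bids 3, Dealer 3 bids 3 and Dealer 4 bids 3.
Truthful bid 31: wins, pays 31, utility 31 - 31 = 0.
Bid 23 instead: wins, pays 23, utility 31 - 23 = 8.
Since 8 > 0, bidding 23 is strictly better here, so truthful bidding is not dominant.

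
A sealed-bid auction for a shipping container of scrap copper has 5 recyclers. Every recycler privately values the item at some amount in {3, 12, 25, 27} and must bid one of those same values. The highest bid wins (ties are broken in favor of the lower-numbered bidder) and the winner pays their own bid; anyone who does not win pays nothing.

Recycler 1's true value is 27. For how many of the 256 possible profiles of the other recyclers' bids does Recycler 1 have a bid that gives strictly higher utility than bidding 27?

Others bid (3, 3, 3, 3): truth gives 0; bid 3 gives 24 > 0. Violating.
Others bid (3, 3, 3, 12): truth gives 0; bid 12 gives 15 > 0. Violating.
Others bid (3, 3, 3, 25): truth gives 0; bid 25 gives 2 > 0. Violating.
Others bid (3, 3, 12, 3): truth gives 0; bid 12 gives 15 > 0. Violating.
Others bid (3, 3, 3, 27): truth gives 0; no alternative beats it.
Others bid (3, 3, 12, 27): truth gives 0; no alternative beats it.
(Checking all 256 profiles: 81 have a profitable deviation, 175 do not.)

81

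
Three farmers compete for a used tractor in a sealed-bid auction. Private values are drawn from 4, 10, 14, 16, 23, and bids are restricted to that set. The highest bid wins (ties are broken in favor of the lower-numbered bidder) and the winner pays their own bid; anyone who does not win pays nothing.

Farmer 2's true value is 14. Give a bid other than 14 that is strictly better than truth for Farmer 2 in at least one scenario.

10

Suppose Farmer 1 bids 4 and Farmer 3 bids 4.
Bid 14: wins, pays 14, utility 14 - 14 = 0.
Bid 10: wins, pays 10, utility 14 - 10 = 4.
So bidding 10 beats truth here (4 > 0).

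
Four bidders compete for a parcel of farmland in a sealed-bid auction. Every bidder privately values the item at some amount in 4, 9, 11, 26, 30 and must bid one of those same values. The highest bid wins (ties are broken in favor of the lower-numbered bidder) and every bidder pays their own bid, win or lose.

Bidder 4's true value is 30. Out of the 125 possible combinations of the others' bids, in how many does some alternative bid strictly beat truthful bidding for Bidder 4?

Others bid (4, 4, 4): truth gives 0; bid 9 gives 21 > 0. Violating.
Others bid (4, 4, 9): truth gives 0; bid 11 gives 19 > 0. Violating.
Others bid (4, 4, 11): truth gives 0; bid 26 gives 4 > 0. Violating.
Others bid (4, 4, 30): truth gives -30; bid 4 gives -4 > -30. Violating.
Others bid (4, 4, 26): truth gives 0; no alternative beats it.
Others bid (4, 9, 26): truth gives 0; no alternative beats it.
(Checking all 125 profiles: 88 have a profitable deviation, 37 do not.)

88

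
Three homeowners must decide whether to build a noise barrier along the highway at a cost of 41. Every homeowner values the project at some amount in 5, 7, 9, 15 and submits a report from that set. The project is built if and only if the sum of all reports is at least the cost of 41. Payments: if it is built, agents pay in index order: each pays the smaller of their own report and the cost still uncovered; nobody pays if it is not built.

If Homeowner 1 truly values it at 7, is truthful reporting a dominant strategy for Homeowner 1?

Check each profile of the others' reports and compare truth against every alternative report.
Others report (5, 5): truth gives 0, best alternative gives 0.
Others report (5, 7): truth gives 0, best alternative gives 0.
Others report (5, 9): truth gives 0, best alternative gives 0.
Others report (5, 15): truth gives 0, best alternative gives 0.
Others report (7, 5): truth gives 0, best alternative gives 0.
Others report (7, 7): truth gives 0, best alternative gives 0.
(Remaining 10 profiles checked similarly; truth is weakly best in each.)
In every case the truthful report is at least as good as any alternative, so it is a dominant strategy.

Yes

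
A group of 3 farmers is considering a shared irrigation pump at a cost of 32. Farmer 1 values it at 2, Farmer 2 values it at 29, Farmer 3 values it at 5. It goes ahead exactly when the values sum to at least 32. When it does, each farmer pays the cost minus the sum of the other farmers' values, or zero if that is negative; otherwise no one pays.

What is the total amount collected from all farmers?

Total value 36 ≥ cost 32, so it is built.
Farmer 1: others sum to 34; max(0, 32 - 34) = 0.
Farmer 2: others sum to 7; max(0, 32 - 7) = 25.
Farmer 3: others sum to 31; max(0, 32 - 31) = 1.
Total collected = 0 + 25 + 1 = 26.

26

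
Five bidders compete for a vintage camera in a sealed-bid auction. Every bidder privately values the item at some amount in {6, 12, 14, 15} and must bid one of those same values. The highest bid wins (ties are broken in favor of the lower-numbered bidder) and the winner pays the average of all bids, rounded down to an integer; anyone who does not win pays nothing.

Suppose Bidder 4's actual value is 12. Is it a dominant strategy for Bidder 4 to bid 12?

Consider the case where Bidder 1 bids 6, Bidder 2 bids 6, Bidder 3 bids 6 and Bidder 5 bids 14.
Truthful bid 12: loses, pays 0, utility 0.
Bid 14 instead: wins, pays 9, utility 12 - 9 = 3.
Since 3 > 0, bidding 14 is strictly better here, so truthful bidding is not dominant.

No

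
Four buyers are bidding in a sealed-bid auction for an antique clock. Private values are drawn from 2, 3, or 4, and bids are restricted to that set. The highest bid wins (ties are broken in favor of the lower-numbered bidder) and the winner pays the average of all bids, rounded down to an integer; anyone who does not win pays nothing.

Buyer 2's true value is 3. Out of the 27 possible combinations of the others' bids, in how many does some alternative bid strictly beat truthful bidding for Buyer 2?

Others bid (3, 2, 2): truth gives 0; bid 4 gives 1 > 0. Violating.
Others bid (2, 2, 2): truth gives 1; no alternative beats it.
Others bid (2, 2, 3): truth gives 1; no alternative beats it.
(Checking all 27 profiles: 1 has a profitable deviation, 26 do not.)

1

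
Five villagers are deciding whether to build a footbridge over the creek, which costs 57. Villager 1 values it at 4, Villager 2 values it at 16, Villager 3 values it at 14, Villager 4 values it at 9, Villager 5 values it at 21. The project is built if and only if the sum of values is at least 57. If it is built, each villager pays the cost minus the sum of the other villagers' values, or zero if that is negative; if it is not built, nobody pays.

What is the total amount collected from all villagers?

32

Total value 64 ≥ cost 57, so it is built.
Villager 1: others sum to 60; max(0, 57 - 60) = 0.
Villager 2: others sum to 48; max(0, 57 - 48) = 9.
Villager 3: others sum to 50; max(0, 57 - 50) = 7.
Villager 4: others sum to 55; max(0, 57 - 55) = 2.
Villager 5: others sum to 43; max(0, 57 - 43) = 14.
Total collected = 0 + 9 + 7 + 2 + 14 = 32.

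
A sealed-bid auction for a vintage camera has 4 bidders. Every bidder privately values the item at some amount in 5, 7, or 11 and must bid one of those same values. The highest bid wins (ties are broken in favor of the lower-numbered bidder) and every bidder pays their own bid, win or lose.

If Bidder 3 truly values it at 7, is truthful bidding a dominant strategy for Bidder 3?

Consider the case where Bidder 1 bids 5, Bidder 2 bids 5 and Bidder 4 bids 11.
Truthful bid 7: loses but pays 7, utility -7.
Bid 5 instead: loses but pays 5, utility -5.
Since -5 > -7, bidding 5 is strictly better here, so truthful bidding is not dominant.

No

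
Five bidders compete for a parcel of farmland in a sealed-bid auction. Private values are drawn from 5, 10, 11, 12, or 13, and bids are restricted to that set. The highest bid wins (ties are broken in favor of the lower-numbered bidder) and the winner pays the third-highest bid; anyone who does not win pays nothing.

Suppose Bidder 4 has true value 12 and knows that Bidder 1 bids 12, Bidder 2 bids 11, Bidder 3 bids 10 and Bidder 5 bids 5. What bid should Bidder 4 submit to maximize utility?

13

Bid 5: loses, pays 0, utility 0.
Bid 10: loses, pays 0, utility 0.
Bid 11: loses, pays 0, utility 0.
Bid 12: loses, pays 0, utility 0.
Bid 13: wins, pays 11, utility 12 - 11 = 1.
The best choice is 13 with utility 1.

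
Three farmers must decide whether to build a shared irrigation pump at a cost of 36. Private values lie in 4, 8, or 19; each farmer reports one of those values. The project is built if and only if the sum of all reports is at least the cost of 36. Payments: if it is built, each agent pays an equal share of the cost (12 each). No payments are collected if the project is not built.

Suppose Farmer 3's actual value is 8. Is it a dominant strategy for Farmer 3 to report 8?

Yes

Check each profile of the others' reports and compare truth against every alternative report.
Others report (19, 19): truth gives -4, best alternative gives -4.
Others report (4, 4): truth gives 0, best alternative gives 0.
Others report (4, 8): truth gives 0, best alternative gives 0.
Others report (4, 19): truth gives 0, best alternative gives 0.
Others report (8, 4): truth gives 0, best alternative gives 0.
Others report (8, 8): truth gives 0, best alternative gives 0.
(Remaining 3 profiles checked similarly; truth is weakly best in each.)
In every case the truthful report is at least as good as any alternative, so it is a dominant strategy.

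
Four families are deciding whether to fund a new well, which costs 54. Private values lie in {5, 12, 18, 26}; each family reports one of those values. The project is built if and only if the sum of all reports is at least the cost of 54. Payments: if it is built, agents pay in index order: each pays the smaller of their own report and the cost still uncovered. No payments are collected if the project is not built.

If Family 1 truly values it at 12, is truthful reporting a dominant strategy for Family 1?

Consider the case where Family 2 reports 5, Family 3 reports 18 and Family 4 reports 26.
Truthful report 12: project built, pays 12, utility 12 - 12 = 0.
Report 5 instead: project built, pays 5, utility 12 - 5 = 7.
Since 7 > 0, reporting 5 is strictly better here, so truthful reporting is not dominant.

No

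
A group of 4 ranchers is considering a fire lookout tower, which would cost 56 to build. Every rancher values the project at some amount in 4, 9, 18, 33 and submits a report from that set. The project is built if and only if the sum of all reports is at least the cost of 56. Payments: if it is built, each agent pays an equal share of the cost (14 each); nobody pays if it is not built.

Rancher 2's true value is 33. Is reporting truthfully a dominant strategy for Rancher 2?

Check each profile of the others' reports and compare truth against every alternative report.
Others report (4, 4, 18): truth gives 19, best alternative gives 0.
Others report (4, 9, 18): truth gives 19, best alternative gives 0.
Others report (4, 18, 4): truth gives 19, best alternative gives 0.
Others report (4, 18, 9): truth gives 19, best alternative gives 0.
Others report (9, 4, 18): truth gives 19, best alternative gives 0.
Others report (9, 9, 9): truth gives 19, best alternative gives 0.
(Remaining 58 profiles checked similarly; truth is weakly best in each.)
In every case the truthful report is at least as good as any alternative, so it is a dominant strategy.

Yes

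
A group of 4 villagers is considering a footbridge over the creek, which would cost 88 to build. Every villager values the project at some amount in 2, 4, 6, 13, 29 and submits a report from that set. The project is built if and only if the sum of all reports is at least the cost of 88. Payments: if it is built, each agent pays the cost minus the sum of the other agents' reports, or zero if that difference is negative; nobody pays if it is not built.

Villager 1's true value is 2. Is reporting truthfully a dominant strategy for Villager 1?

Check each profile of the others' reports and compare truth against every alternative report.
Others report (29, 29, 29): truth gives 1, best alternative gives 1.
Others report (2, 2, 2): truth gives 0, best alternative gives 0.
Others report (2, 2, 4): truth gives 0, best alternative gives 0.
Others report (2, 2, 6): truth gives 0, best alternative gives 0.
Others report (2, 2, 13): truth gives 0, best alternative gives 0.
Others report (2, 2, 29): truth gives 0, best alternative gives 0.
(Remaining 119 profiles checked similarly; truth is weakly best in each.)
In every case the truthful report is at least as good as any alternative, so it is a dominant strategy.

Yes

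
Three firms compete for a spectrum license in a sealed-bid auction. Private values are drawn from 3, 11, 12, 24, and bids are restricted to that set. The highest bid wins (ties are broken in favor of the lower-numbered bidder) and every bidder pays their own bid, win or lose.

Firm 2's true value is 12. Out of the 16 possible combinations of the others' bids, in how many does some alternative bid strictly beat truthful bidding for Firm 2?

Others bid (3, 3): truth gives 0; bid 11 gives 1 > 0. Violating.
Others bid (3, 11): truth gives 0; bid 11 gives 1 > 0. Violating.
Others bid (3, 24): truth gives -12; bid 3 gives -3 > -12. Violating.
Others bid (11, 24): truth gives -12; bid 3 gives -3 > -12. Violating.
Others bid (3, 12): truth gives 0; no alternative beats it.
Others bid (11, 3): truth gives 0; no alternative beats it.
(Checking all 16 profiles: 12 have a profitable deviation, 4 do not.)

12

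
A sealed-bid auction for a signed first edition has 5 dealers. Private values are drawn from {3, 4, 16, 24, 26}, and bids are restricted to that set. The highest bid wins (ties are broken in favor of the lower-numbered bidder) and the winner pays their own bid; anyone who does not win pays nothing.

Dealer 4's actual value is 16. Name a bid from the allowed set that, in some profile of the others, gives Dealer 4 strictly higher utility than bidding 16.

4

Suppose Dealer 1 bids 3, Dealer 2 bids 3, Dealer 3 bids 3 and Dealer 5 bids 3.
Bid 16: wins, pays 16, utility 16 - 16 = 0.
Bid 4: wins, pays 4, utility 16 - 4 = 12.
So bidding 4 beats truth here (12 > 0).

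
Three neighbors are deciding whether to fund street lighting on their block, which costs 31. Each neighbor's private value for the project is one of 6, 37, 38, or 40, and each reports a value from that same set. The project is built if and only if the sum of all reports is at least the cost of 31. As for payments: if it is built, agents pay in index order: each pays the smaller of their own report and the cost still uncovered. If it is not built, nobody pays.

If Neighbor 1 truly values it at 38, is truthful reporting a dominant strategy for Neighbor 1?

Consider the case where Neighbor 2 reports 6 and Neighbor 3 reports 37.
Truthful report 38: project built, pays 31, utility 38 - 31 = 7.
Report 6 instead: project built, pays 6, utility 38 - 6 = 32.
Since 32 > 7, reporting 6 is strictly better here, so truthful reporting is not dominant.

No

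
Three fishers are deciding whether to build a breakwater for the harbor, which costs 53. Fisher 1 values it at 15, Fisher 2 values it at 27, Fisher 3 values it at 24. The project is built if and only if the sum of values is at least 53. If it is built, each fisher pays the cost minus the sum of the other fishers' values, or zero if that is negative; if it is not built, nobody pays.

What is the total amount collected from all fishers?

27

Total value 66 ≥ cost 53, so it is built.
Fisher 1: others sum to 51; max(0, 53 - 51) = 2.
Fisher 2: others sum to 39; max(0, 53 - 39) = 14.
Fisher 3: others sum to 42; max(0, 53 - 42) = 11.
Total collected = 2 + 14 + 11 = 27.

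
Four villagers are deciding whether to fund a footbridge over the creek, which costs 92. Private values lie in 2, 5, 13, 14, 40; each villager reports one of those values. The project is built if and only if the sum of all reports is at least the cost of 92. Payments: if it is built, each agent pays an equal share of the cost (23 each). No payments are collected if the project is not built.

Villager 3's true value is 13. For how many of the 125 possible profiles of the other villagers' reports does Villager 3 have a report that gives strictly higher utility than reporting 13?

Others report (2, 40, 40): truth gives -10; report 2 gives 0 > -10. Violating.
Others report (5, 40, 40): truth gives -10; report 2 gives 0 > -10. Violating.
Others report (40, 2, 40): truth gives -10; report 2 gives 0 > -10. Violating.
Others report (40, 5, 40): truth gives -10; report 2 gives 0 > -10. Violating.
Others report (2, 2, 2): truth gives 0; no alternative beats it.
Others report (2, 2, 5): truth gives 0; no alternative beats it.
(Checking all 125 profiles: 6 have a profitable deviation, 119 do not.)

6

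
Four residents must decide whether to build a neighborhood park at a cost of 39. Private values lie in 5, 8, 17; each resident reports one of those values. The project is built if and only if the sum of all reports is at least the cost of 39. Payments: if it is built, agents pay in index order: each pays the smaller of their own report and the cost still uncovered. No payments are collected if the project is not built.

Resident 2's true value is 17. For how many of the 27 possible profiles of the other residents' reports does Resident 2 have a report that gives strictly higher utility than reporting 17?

10

Others report (5, 17, 17): truth gives 0; report 5 gives 12 > 0. Violating.
Others report (8, 8, 17): truth gives 0; report 8 gives 9 > 0. Violating.
Others report (8, 17, 8): truth gives 0; report 8 gives 9 > 0. Violating.
Others report (8, 17, 17): truth gives 0; report 5 gives 12 > 0. Violating.
Others report (5, 5, 5): truth gives 0; no alternative beats it.
Others report (5, 5, 8): truth gives 0; no alternative beats it.
(Checking all 27 profiles: 10 have a profitable deviation, 17 do not.)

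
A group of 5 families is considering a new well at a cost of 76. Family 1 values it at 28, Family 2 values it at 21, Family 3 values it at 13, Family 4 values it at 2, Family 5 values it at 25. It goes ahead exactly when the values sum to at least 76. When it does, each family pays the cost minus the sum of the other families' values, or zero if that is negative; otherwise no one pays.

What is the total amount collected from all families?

Total value 89 ≥ cost 76, so it is built.
Family 1: others sum to 61; max(0, 76 - 61) = 15.
Family 2: others sum to 68; max(0, 76 - 68) = 8.
Family 3: others sum to 76; max(0, 76 - 76) = 0.
Family 4: others sum to 87; max(0, 76 - 87) = 0.
Family 5: others sum to 64; max(0, 76 - 64) = 12.
Total collected = 15 + 8 + 0 + 0 + 12 = 35.

35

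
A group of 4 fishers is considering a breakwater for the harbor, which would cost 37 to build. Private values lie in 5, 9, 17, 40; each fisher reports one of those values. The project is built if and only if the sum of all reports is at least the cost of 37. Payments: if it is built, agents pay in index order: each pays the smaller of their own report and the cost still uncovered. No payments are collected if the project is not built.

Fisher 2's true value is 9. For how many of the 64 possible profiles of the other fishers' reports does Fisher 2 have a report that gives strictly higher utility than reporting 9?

31

Others report (5, 5, 40): truth gives 0; report 5 gives 4 > 0. Violating.
Others report (5, 9, 40): truth gives 0; report 5 gives 4 > 0. Violating.
Others report (5, 17, 17): truth gives 0; report 5 gives 4 > 0. Violating.
Others report (5, 17, 40): truth gives 0; report 5 gives 4 > 0. Violating.
Others report (5, 5, 5): truth gives 0; no alternative beats it.
Others report (5, 5, 9): truth gives 0; no alternative beats it.
(Checking all 64 profiles: 31 have a profitable deviation, 33 do not.)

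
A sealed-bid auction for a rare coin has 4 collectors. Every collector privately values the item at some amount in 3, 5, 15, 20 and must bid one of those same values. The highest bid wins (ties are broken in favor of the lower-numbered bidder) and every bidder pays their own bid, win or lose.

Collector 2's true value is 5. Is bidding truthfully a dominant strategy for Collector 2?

Consider the case where Collector 1 bids 3, Collector 3 bids 3 and Collector 4 bids 15.
Truthful bid 5: loses but pays 5, utility -5.
Bid 3 instead: loses but pays 3, utility -3.
Since -3 > -5, bidding 3 is strictly better here, so truthful bidding is not dominant.

No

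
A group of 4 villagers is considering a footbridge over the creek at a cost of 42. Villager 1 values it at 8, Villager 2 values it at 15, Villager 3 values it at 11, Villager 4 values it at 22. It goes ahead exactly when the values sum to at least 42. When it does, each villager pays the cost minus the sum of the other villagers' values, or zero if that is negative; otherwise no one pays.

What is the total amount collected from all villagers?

9

Total value 56 ≥ cost 42, so it is built.
Villager 1: others sum to 48; max(0, 42 - 48) = 0.
Villager 2: others sum to 41; max(0, 42 - 41) = 1.
Villager 3: others sum to 45; max(0, 42 - 45) = 0.
Villager 4: others sum to 34; max(0, 42 - 34) = 8.
Total collected = 0 + 1 + 0 + 8 = 9.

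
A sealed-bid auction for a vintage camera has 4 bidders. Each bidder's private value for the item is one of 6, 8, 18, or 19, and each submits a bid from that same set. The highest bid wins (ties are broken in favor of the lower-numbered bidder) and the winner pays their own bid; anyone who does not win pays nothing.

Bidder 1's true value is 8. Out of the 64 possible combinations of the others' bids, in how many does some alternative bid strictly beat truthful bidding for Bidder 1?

Others bid (6, 6, 6): truth gives 0; bid 6 gives 2 > 0. Violating.
Others bid (6, 6, 8): truth gives 0; no alternative beats it.
Others bid (6, 6, 18): truth gives 0; no alternative beats it.
(Checking all 64 profiles: 1 has a profitable deviation, 63 do not.)

1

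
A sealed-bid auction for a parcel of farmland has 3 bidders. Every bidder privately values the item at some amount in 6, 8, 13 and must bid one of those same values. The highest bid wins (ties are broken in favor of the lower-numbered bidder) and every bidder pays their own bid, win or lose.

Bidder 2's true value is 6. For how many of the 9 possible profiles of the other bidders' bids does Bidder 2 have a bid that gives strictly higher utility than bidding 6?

Others bid (6, 6): truth gives -6; bid 8 gives -2 > -6. Violating.
Others bid (6, 8): truth gives -6; bid 8 gives -2 > -6. Violating.
Others bid (6, 13): truth gives -6; no alternative beats it.
Others bid (8, 6): truth gives -6; no alternative beats it.
(Checking all 9 profiles: 2 have a profitable deviation, 7 do not.)

2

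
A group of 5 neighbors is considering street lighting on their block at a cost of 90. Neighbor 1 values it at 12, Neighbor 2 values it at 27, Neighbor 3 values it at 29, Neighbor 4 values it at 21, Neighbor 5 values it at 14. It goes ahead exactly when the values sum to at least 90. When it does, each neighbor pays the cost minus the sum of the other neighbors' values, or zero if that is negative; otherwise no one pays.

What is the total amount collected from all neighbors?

39

Total value 103 ≥ cost 90, so it is built.
Neighbor 1: others sum to 91; max(0, 90 - 91) = 0.
Neighbor 2: others sum to 76; max(0, 90 - 76) = 14.
Neighbor 3: others sum to 74; max(0, 90 - 74) = 16.
Neighbor 4: others sum to 82; max(0, 90 - 82) = 8.
Neighbor 5: others sum to 89; max(0, 90 - 89) = 1.
Total collected = 0 + 14 + 16 + 8 + 1 = 39.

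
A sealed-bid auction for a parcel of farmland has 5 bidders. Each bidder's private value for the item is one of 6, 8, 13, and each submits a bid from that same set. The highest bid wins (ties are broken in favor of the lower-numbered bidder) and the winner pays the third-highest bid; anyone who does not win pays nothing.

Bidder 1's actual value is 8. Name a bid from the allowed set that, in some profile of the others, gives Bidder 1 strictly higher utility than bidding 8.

13

Suppose Bidder 2 bids 6, Bidder 3 bids 6, Bidder 4 bids 6 and Bidder 5 bids 13.
Bid 8: loses, pays 0, utility 0.
Bid 13: wins, pays 6, utility 8 - 6 = 2.
So bidding 13 beats truth here (2 > 0).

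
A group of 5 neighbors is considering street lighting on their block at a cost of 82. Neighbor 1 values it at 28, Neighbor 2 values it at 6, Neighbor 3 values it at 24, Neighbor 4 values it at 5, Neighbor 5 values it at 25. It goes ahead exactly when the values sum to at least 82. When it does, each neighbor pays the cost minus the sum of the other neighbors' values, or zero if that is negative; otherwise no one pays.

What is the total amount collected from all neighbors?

Total value 88 ≥ cost 82, so it is built.
Neighbor 1: others sum to 60; max(0, 82 - 60) = 22.
Neighbor 2: others sum to 82; max(0, 82 - 82) = 0.
Neighbor 3: others sum to 64; max(0, 82 - 64) = 18.
Neighbor 4: others sum to 83; max(0, 82 - 83) = 0.
Neighbor 5: others sum to 63; max(0, 82 - 63) = 19.
Total collected = 22 + 0 + 18 + 0 + 19 = 59.

59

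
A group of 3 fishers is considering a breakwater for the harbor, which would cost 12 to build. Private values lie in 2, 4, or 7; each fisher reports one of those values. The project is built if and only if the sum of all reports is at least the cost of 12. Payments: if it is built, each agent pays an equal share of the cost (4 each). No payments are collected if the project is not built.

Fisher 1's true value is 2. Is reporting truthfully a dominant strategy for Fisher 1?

Check each profile of the others' reports and compare truth against every alternative report.
Others report (2, 7): truth gives 0, best alternative gives -2.
Others report (4, 4): truth gives 0, best alternative gives -2.
Others report (7, 2): truth gives 0, best alternative gives -2.
Others report (4, 7): truth gives -2, best alternative gives -2.
Others report (7, 4): truth gives -2, best alternative gives -2.
Others report (7, 7): truth gives -2, best alternative gives -2.
(Remaining 3 profiles checked similarly; truth is weakly best in each.)
In every case the truthful report is at least as good as any alternative, so it is a dominant strategy.

Yes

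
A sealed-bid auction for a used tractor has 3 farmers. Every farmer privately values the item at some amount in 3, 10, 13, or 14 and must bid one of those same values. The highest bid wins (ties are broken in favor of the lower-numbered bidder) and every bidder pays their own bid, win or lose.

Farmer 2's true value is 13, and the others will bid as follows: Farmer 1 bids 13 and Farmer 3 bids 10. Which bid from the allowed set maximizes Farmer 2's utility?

Bid 3: loses but pays 3, utility -3.
Bid 10: loses but pays 10, utility -10.
Bid 13: loses but pays 13, utility -13.
Bid 14: wins, pays 14, utility 13 - 14 = -1.
The best choice is 14 with utility -1.

14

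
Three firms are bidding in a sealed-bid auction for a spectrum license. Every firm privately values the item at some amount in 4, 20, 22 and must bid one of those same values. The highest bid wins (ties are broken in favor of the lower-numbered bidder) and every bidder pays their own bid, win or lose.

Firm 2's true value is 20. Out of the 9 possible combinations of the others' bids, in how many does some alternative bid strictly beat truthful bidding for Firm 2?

Others bid (4, 22): truth gives -20; bid 22 gives -2 > -20. Violating.
Others bid (20, 4): truth gives -20; bid 22 gives -2 > -20. Violating.
Others bid (20, 20): truth gives -20; bid 22 gives -2 > -20. Violating.
Others bid (20, 22): truth gives -20; bid 22 gives -2 > -20. Violating.
Others bid (4, 4): truth gives 0; no alternative beats it.
Others bid (4, 20): truth gives 0; no alternative beats it.
(Checking all 9 profiles: 7 have a profitable deviation, 2 do not.)

7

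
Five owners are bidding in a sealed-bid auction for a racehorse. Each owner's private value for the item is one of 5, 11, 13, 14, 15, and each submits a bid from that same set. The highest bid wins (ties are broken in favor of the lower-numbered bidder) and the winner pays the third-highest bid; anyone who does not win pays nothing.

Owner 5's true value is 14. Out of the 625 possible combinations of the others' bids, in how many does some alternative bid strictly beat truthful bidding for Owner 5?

Others bid (5, 5, 5, 14): truth gives 0; bid 15 gives 9 > 0. Violating.
Others bid (5, 5, 11, 14): truth gives 0; bid 15 gives 3 > 0. Violating.
Others bid (5, 5, 13, 14): truth gives 0; bid 15 gives 1 > 0. Violating.
Others bid (5, 5, 14, 5): truth gives 0; bid 15 gives 9 > 0. Violating.
Others bid (5, 5, 5, 5): truth gives 9; no alternative beats it.
Others bid (5, 5, 5, 11): truth gives 9; no alternative beats it.
(Checking all 625 profiles: 108 have a profitable deviation, 517 do not.)

108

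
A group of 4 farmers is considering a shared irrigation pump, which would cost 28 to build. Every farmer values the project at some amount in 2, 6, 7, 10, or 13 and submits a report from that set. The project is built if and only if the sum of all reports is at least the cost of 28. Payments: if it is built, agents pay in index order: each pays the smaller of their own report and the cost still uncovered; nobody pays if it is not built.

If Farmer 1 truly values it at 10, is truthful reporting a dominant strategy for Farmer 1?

Consider the case where Farmer 2 reports 2, Farmer 3 reports 6 and Farmer 4 reports 13.
Truthful report 10: project built, pays 10, utility 10 - 10 = 0.
Report 7 instead: project built, pays 7, utility 10 - 7 = 3.
Since 3 > 0, reporting 7 is strictly better here, so truthful reporting is not dominant.

No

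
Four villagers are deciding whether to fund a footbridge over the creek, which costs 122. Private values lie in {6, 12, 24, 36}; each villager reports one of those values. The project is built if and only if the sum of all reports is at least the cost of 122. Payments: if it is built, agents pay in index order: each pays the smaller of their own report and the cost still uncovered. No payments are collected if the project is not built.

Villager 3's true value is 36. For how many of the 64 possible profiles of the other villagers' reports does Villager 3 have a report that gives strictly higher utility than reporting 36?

1

Others report (36, 36, 36): truth gives 0; report 24 gives 12 > 0. Violating.
Others report (6, 6, 6): truth gives 0; no alternative beats it.
Others report (6, 6, 12): truth gives 0; no alternative beats it.
(Checking all 64 profiles: 1 has a profitable deviation, 63 do not.)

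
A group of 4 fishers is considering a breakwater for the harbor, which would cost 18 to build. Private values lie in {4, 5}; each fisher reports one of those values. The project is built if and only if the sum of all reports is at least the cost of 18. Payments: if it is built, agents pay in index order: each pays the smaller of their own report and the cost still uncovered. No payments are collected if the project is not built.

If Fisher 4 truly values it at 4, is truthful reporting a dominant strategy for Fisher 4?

Yes

Check each profile of the others' reports and compare truth against every alternative report.
Others report (4, 4, 5): truth gives 0, best alternative gives -1.
Others report (4, 5, 4): truth gives 0, best alternative gives -1.
Others report (5, 4, 4): truth gives 0, best alternative gives -1.
Others report (5, 5, 5): truth gives 1, best alternative gives 1.
Others report (4, 4, 4): truth gives 0, best alternative gives 0.
Others report (4, 5, 5): truth gives 0, best alternative gives 0.
(Remaining 2 profiles checked similarly; truth is weakly best in each.)
In every case the truthful report is at least as good as any alternative, so it is a dominant strategy.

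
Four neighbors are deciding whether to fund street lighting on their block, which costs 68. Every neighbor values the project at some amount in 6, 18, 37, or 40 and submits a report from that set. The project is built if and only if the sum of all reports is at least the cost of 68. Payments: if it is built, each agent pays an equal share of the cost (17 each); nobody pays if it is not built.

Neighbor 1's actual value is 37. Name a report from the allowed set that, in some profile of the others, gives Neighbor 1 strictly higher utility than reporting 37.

40

Suppose Neighbor 2 reports 6, Neighbor 3 reports 6 and Neighbor 4 reports 18.
Report 37: project not built, utility 0.
Report 40: project built, pays 17, utility 37 - 17 = 20.
So reporting 40 beats truth here (20 > 0).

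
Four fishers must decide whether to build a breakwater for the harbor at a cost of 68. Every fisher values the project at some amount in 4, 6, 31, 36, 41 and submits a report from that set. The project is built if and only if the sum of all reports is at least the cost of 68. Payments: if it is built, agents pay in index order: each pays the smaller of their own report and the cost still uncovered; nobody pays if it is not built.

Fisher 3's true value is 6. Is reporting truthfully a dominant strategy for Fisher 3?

Consider the case where Fisher 1 reports 4, Fisher 2 reports 31 and Fisher 4 reports 31.
Truthful report 6: project built, pays 6, utility 6 - 6 = 0.
Report 4 instead: project built, pays 4, utility 6 - 4 = 2.
Since 2 > 0, reporting 4 is strictly better here, so truthful reporting is not dominant.

No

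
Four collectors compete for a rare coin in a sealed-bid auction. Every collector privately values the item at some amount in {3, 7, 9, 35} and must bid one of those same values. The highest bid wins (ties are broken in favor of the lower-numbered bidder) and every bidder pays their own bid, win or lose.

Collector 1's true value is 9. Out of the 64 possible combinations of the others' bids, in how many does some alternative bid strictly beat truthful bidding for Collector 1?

45

Others bid (3, 3, 3): truth gives 0; bid 3 gives 6 > 0. Violating.
Others bid (3, 3, 7): truth gives 0; bid 7 gives 2 > 0. Violating.
Others bid (3, 3, 35): truth gives -9; bid 3 gives -3 > -9. Violating.
Others bid (3, 7, 3): truth gives 0; bid 7 gives 2 > 0. Violating.
Others bid (3, 3, 9): truth gives 0; no alternative beats it.
Others bid (3, 7, 9): truth gives 0; no alternative beats it.
(Checking all 64 profiles: 45 have a profitable deviation, 19 do not.)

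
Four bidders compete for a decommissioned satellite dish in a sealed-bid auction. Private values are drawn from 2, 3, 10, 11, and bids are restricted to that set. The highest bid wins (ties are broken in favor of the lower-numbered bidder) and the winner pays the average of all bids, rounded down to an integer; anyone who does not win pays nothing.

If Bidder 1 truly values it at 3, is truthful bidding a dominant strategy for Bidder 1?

Yes

Check each profile of the others' bids and compare truth against every alternative bid.
Others bid (2, 2, 3): truth gives 1, best alternative gives 0.
Others bid (2, 3, 2): truth gives 1, best alternative gives 0.
Others bid (2, 3, 3): truth gives 1, best alternative gives 0.
Others bid (3, 2, 2): truth gives 1, best alternative gives 0.
Others bid (3, 2, 3): truth gives 1, best alternative gives 0.
Others bid (3, 3, 2): truth gives 1, best alternative gives 0.
(Remaining 58 profiles checked similarly; truth is weakly best in each.)
In every case the truthful bid is at least as good as any alternative, so it is a dominant strategy.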